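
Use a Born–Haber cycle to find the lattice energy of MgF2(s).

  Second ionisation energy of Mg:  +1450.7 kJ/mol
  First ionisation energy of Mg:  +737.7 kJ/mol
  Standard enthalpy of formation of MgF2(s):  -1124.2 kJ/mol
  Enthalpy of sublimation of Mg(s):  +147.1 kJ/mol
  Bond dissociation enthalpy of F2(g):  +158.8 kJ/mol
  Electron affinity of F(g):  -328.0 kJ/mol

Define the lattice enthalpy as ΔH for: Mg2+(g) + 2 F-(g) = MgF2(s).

ΔHf° = 1·ΔHsub + 1·(ΣIE) + 1·D(F2) + 2·EA + U
-1124.2 = 1·(+147.1) + 1·(+2188.4) + 1·(+158.8) + 2·(-328.0) + U
U = -1124.2 − (+1838.3) = -2962.5 kJ/mol

U = -2962.5 kJ/mol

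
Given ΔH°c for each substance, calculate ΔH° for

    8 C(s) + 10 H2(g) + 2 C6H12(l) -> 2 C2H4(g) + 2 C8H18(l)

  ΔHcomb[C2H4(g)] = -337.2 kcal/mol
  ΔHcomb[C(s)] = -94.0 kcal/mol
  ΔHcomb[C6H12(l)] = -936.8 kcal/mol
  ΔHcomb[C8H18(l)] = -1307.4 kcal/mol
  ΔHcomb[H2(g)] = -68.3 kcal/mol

ΔH° = -19.4 kcal/mol

Using ΔH = Σ nΔHc°(reactants) − Σ nΔHc°(products):
= [8·(-94.0) + 10·(-68.3) + 2·(-936.8)] − [2·(-337.2) + 2·(-1307.4)]
= -19.4 kcal/mol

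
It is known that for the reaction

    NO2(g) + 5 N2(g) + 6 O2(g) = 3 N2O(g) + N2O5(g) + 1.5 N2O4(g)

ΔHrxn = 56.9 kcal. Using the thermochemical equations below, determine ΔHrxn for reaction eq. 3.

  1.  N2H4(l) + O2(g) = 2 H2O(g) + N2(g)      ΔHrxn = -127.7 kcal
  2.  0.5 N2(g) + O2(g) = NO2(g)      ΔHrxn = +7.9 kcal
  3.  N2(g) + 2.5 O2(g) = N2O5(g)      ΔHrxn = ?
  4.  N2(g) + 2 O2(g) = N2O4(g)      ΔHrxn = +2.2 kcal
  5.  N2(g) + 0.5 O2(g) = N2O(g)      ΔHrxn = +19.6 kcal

eq. 1: not needed (H2O(g) appears nowhere else).
eq. 2 reversed (NO2(g) must end up as a reactant): -7.9 kcal
eq. 3 as written (N2O5(g) already on the product side): contributes x
eq. 4 × 3/2 (scale by 3/2 for the 3/2 N2O4(g)): (3/2)·(+2.2) = +3.3 kcal
eq. 5 × 3 (scale by 3 for the 3 N2O(g)): (3)·(+19.6) = +58.8 kcal
+56.9 = (-7.9) + (+3.3) + (+58.8) + x
x = (+56.9 − (+54.2)) / (1) = 2.7 kcal

ΔHrxn = 2.7 kcal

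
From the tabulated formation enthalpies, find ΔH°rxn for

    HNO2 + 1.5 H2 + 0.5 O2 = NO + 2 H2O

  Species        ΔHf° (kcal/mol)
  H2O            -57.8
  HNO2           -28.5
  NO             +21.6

Products: 1·(+21.6) + 2·(-57.8) = -94.0
Reactants: 1·(-28.5) + 3/2·(+0.0) + 1/2·(+0.0) = -28.5
ΔH°rxn = (-94.0) − (-28.5) = -65.5 kcal/mol

ΔH°rxn = -65.5 kcal/mol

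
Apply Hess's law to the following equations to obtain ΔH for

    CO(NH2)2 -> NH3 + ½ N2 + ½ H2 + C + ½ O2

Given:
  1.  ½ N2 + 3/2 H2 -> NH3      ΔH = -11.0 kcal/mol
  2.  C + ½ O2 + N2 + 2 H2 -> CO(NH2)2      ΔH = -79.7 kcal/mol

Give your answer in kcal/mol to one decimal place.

ΔH = 68.7 kcal/mol

eq. 1 as written (NH3 already on the product side): -11.0 kcal/mol
eq. 2 reversed (reverse to put CO(NH2)2 on the reactant side): +79.7 kcal/mol
Summing the manipulated equations, ΔH = (-11.0) + (+79.7) = 68.7 kcal/mol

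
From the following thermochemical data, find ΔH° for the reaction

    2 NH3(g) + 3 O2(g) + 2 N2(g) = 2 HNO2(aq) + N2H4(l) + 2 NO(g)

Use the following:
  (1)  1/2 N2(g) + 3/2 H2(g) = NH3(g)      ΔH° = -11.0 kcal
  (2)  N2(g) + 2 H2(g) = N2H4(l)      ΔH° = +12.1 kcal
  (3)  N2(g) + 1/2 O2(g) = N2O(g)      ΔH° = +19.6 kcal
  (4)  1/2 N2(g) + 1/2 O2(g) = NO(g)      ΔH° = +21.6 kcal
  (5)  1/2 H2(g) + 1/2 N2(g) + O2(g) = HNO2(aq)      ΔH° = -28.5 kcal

ΔH° = 20.3 kcal

(1) reversed and × 2 (reverse to put NH3(g) on the reactant side; scale by 2 for the 2 NH3(g)): (-2)·(-11.0) = +22.0 kcal
(2) as written (N2H4(l) already on the product side): +12.1 kcal
(3): not needed (N2O(g) appears nowhere else).
(4) × 2 (×2 to match 2 NO(g) in the target): (2)·(+21.6) = +43.2 kcal
(5) × 2 (scale by 2 for the 2 HNO2(aq)): (2)·(-28.5) = -57.0 kcal
ΔH° = (+22.0) + (+12.1) + (+43.2) + (-57.0) = 20.3 kcal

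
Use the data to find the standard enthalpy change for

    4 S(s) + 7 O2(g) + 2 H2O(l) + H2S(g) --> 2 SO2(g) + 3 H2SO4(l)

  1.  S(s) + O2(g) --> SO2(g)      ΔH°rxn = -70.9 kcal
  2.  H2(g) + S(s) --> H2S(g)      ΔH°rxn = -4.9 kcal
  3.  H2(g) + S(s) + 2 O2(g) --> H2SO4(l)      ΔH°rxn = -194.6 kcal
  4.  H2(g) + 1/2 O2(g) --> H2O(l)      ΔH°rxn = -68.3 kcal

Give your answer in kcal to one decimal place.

eq. 1 × 2: (2)·(-70.9) = -141.8 kcal
eq. 2 reversed: +4.9 kcal
eq. 3 × 3: (3)·(-194.6) = -583.8 kcal
eq. 4 reversed and × 2: (-2)·(-68.3) = +136.6 kcal
ΔH°rxn = (2)·(-70.9) + (-1)·(-4.9) + (3)·(-194.6) + (-2)·(-68.3) = -584.1 kcal

ΔH°rxn = -584.1 kcal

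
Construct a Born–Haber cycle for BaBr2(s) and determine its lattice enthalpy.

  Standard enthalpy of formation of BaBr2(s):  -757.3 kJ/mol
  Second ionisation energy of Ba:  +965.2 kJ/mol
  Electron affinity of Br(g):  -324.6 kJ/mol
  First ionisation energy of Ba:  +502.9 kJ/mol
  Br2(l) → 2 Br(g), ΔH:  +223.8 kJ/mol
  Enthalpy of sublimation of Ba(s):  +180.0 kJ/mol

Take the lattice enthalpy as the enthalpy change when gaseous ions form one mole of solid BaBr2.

ΔHf° = 1·ΔHsub + 1·(ΣIE) + 1·D(Br2) + 2·EA + U
-757.3 = 1·(+180.0) + 1·(+1468.1) + 1·(+223.8) + 2·(-324.6) + U
U = -757.3 − (+1222.7) = -1980.0 kJ/mol

U = -1980.0 kJ/mol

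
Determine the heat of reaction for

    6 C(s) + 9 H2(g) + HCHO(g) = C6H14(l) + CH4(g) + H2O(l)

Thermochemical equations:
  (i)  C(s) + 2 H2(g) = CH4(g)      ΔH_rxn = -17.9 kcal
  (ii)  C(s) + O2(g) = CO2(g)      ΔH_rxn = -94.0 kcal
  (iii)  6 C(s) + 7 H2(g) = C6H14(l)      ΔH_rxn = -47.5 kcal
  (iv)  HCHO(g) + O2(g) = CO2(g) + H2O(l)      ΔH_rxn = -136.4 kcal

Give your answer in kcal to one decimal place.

(i) as written: -17.9 kcal
(ii) reversed: +94.0 kcal
(iii) as written: -47.5 kcal
(iv) as written: -136.4 kcal
Combining the equations, ΔH_rxn = (-17.9) + (+94.0) + (-47.5) + (-136.4) = -107.8 kcal

ΔH_rxn = -107.8 kcal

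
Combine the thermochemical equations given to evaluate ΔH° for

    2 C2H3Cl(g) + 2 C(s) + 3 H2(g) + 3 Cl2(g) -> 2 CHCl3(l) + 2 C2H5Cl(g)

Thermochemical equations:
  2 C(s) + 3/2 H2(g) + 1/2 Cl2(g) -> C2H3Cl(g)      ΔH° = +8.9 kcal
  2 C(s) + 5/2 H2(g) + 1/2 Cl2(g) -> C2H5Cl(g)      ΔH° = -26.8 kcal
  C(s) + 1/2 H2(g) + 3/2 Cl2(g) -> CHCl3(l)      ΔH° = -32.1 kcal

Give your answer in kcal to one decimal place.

ΔH° = -135.6 kcal

equation 1 reversed and × 2: (-2)·(+8.9) = -17.8 kcal
equation 2 × 2: (2)·(-26.8) = -53.6 kcal
equation 3 × 2: (2)·(-32.1) = -64.2 kcal
Summing the manipulated equations, ΔH° = (-2)·(+8.9) + (2)·(-26.8) + (2)·(-32.1) = -135.6 kcal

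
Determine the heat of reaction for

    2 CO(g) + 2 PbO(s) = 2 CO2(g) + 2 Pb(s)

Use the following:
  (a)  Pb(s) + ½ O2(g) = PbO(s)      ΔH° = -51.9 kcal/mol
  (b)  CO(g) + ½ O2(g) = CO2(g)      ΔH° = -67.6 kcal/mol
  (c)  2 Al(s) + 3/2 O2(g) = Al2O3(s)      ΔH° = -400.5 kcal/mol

ΔH° = -31.4 kcal/mol

(a) reversed and × 2: (-2)·(-51.9) = +103.8 kcal/mol
(b) × 2: (2)·(-67.6) = -135.2 kcal/mol
(c): not needed.
ΔH° = (-2)·(-51.9) + (2)·(-67.6) = -31.4 kcal/mol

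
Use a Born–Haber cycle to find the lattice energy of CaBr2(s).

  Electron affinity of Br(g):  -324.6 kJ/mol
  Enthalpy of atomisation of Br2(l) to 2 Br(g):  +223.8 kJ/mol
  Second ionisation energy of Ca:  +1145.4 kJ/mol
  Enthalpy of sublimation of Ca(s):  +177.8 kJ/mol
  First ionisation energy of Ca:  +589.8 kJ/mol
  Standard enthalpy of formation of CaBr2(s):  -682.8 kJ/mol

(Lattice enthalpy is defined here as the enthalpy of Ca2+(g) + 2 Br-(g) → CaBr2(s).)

U = -2170.4 kJ/mol

ΔHf° = 1·ΔHsub + 1·(ΣIE) + 1·D(Br2) + 2·EA + U
-682.8 = 1·(+177.8) + 1·(+1735.2) + 1·(+223.8) + 2·(-324.6) + U
U = -682.8 − (+1487.6) = -2170.4 kJ/mol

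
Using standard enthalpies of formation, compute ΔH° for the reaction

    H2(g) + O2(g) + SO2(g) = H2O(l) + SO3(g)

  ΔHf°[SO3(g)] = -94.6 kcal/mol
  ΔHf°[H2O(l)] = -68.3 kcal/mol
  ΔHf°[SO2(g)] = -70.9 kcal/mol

Products: 1·(-68.3) + 1·(-94.6) = -162.9
Reactants: 1·(+0.0) + 1·(+0.0) + 1·(-70.9) = -70.9
ΔH° = (-162.9) − (-70.9) = -92.0 kcal/mol

ΔH° = -92.0 kcal/mol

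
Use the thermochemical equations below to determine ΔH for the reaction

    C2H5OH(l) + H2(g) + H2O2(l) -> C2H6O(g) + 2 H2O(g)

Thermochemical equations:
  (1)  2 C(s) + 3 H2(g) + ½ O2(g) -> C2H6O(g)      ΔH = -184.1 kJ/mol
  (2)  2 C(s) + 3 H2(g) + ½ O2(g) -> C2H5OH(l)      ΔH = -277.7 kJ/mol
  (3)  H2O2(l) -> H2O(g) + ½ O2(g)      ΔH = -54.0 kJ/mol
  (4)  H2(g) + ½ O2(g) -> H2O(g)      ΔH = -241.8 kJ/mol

ΔH = -202.2 kJ/mol

(1) as written: -184.1 kJ/mol
(2) reversed: +277.7 kJ/mol
(3) as written: -54.0 kJ/mol
(4) as written: -241.8 kJ/mol
ΔH = (-184.1) + (+277.7) + (-54.0) + (-241.8) = -202.2 kJ/mol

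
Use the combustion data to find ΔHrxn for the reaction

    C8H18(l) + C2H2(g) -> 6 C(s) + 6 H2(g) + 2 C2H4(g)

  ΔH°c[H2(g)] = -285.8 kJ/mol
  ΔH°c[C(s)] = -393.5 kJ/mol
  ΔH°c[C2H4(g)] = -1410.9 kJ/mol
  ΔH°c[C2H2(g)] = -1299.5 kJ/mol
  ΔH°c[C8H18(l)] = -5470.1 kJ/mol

ΔHrxn = 128.0 kJ/mol

Using ΔH = Σ nΔHc°(reactants) − Σ nΔHc°(products):
= [1·(-5470.1) + 1·(-1299.5)] − [6·(-393.5) + 6·(-285.8) + 2·(-1410.9)]
= 128.0 kJ/mol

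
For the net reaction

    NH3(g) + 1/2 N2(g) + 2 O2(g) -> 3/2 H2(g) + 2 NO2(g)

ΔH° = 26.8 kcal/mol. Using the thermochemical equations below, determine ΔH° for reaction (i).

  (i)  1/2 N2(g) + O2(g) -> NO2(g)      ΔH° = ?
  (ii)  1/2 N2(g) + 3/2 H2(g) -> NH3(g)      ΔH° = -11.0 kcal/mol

(i) × 2 (×2 to match 2 NO2(g) in the target): contributes 2·x
(ii) reversed (reverse to put NH3(g) on the reactant side): +11.0 kcal/mol
+26.8 = (+11.0) + 2·x
x = (+26.8 − (+11.0)) / (2) = 7.9 kcal/mol

ΔH° = 7.9 kcal/mol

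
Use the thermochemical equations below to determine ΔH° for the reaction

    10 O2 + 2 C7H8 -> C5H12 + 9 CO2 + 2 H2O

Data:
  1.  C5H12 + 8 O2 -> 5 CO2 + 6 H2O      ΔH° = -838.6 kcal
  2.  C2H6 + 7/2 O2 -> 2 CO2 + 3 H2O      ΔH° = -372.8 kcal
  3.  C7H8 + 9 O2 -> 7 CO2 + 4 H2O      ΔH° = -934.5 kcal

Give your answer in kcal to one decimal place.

eq. 1 reversed: +838.6 kcal
eq. 2: not needed.
eq. 3 × 2: (2)·(-934.5) = -1869.0 kcal
Combining the equations, ΔH° = (+838.6) + (-1869.0) = -1030.4 kcal

ΔH° = -1030.4 kcal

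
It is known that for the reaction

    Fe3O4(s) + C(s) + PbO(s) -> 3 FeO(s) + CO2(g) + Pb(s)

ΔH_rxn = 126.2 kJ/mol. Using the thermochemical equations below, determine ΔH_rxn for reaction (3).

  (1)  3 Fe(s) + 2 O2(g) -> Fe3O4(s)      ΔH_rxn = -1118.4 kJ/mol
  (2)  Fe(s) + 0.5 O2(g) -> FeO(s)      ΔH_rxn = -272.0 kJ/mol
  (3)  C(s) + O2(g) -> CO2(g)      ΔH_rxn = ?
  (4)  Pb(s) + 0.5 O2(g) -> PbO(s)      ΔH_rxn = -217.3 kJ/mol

(1) reversed (Fe3O4(s) must end up as a reactant): +1118.4 kJ/mol
(2) × 3 (×3 to match 3 FeO(s) in the target): (3)·(-272.0) = -816.0 kJ/mol
(3) as written (CO2(g) already on the product side): contributes x
(4) reversed (reverse to put PbO(s) on the reactant side): +217.3 kJ/mol
+126.2 = (+1118.4) + (-816.0) + (+217.3) + x
x = (+126.2 − (+519.7)) / (1) = -393.5 kJ/mol

ΔH_rxn = -393.5 kJ/mol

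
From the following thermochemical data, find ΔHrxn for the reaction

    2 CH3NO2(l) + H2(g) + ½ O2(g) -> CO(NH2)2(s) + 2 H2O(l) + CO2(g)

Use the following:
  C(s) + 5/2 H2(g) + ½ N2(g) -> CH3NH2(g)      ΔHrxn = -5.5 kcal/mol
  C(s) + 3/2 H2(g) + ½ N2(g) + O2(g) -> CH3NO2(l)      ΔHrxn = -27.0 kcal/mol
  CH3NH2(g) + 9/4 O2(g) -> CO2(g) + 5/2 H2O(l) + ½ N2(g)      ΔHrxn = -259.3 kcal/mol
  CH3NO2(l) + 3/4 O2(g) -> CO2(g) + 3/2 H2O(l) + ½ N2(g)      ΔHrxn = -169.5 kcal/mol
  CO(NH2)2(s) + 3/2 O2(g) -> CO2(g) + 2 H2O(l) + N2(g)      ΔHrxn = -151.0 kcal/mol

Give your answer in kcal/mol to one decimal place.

equation 1 as written: -5.5 kcal/mol
equation 2 reversed: +27.0 kcal/mol
equation 3 as written: -259.3 kcal/mol
equation 4 as written: -169.5 kcal/mol
equation 5 reversed (CO(NH2)2(s) must end up as a product): +151.0 kcal/mol
By Hess's law, ΔHrxn = (1)·(-5.5) + (-1)·(-27.0) + (1)·(-259.3) + (1)·(-169.5) + (-1)·(-151.0) = -256.3 kcal/mol

ΔHrxn = -256.3 kcal/mol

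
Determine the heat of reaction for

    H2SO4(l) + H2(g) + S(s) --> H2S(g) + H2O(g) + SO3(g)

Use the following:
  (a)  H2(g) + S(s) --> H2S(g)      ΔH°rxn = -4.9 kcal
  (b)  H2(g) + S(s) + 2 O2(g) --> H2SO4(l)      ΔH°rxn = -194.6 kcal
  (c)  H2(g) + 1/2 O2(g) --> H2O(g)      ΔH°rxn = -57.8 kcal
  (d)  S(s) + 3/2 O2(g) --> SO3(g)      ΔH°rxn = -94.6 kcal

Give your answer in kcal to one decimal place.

ΔH°rxn = 37.3 kcal

(a) as written: -4.9 kcal
(b) reversed: +194.6 kcal
(c) as written: -57.8 kcal
(d) as written: -94.6 kcal
ΔH°rxn = (-4.9) + (+194.6) + (-57.8) + (-94.6) = 37.3 kcal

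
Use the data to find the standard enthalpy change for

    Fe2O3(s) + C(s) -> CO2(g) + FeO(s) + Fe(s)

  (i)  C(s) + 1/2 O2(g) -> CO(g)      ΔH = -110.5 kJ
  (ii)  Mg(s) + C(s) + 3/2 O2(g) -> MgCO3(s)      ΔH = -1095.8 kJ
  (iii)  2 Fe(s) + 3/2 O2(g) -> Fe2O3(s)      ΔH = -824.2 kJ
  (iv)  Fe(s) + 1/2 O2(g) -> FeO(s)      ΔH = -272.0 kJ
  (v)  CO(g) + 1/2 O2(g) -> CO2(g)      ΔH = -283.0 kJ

(i) as written: -110.5 kJ
(ii): not needed (Mg(s) appears nowhere else).
(iii) reversed (reverse to put Fe2O3(s) on the reactant side): +824.2 kJ
(iv) as written (FeO(s) already on the product side): -272.0 kJ
(v) as written (CO2(g) already on the product side): -283.0 kJ
ΔH = (1)·(-110.5) + (-1)·(-824.2) + (1)·(-272.0) + (1)·(-283.0) = 158.7 kJ

ΔH = 158.7 kJ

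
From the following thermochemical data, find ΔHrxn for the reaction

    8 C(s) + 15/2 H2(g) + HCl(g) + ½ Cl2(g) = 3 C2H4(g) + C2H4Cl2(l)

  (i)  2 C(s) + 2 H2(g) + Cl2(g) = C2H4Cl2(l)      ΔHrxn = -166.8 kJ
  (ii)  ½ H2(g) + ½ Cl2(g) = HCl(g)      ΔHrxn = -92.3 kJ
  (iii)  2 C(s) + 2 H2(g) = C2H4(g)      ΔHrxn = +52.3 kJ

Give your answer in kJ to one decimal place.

(i) as written (C2H4Cl2(l) already on the product side): -166.8 kJ
(ii) reversed (HCl(g) must end up as a reactant): +92.3 kJ
(iii) × 3 (scale by 3 for the 3 C2H4(g)): (3)·(+52.3) = +156.9 kJ
ΔHrxn = (1)·(-166.8) + (-1)·(-92.3) + (3)·(+52.3) = 82.4 kJ

ΔHrxn = 82.4 kJ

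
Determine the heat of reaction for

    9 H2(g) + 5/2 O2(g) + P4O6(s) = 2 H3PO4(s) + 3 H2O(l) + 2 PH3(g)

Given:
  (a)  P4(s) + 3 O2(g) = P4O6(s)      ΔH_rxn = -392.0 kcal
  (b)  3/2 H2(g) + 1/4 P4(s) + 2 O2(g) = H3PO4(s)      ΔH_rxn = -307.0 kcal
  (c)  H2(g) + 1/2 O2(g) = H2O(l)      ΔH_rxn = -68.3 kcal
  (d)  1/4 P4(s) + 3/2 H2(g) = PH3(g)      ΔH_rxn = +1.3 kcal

(a) reversed (P4O6(s) must end up as a reactant): +392.0 kcal
(b) × 2 (×2 to match 2 H3PO4(s) in the target): (2)·(-307.0) = -614.0 kcal
(c) × 3 (scale by 3 for the 3 H2O(l)): (3)·(-68.3) = -204.9 kcal
(d) × 2 (scale by 2 for the 2 PH3(g)): (2)·(+1.3) = +2.6 kcal
ΔH_rxn = (+392.0) + (-614.0) + (-204.9) + (+2.6) = -424.3 kcal

ΔH_rxn = -424.3 kcal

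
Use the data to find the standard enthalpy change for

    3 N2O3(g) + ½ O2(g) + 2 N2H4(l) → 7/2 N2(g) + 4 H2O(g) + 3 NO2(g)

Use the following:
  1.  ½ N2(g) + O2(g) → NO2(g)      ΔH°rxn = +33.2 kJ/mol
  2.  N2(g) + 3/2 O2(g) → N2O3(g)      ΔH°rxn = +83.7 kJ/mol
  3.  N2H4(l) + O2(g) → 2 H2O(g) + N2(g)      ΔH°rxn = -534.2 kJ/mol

ΔH°rxn = -1219.9 kJ/mol

eq. 1 × 3 (×3 to match 3 NO2(g) in the target): (3)·(+33.2) = +99.6 kJ/mol
eq. 2 reversed and × 3 (N2O3(g) must end up as a reactant; ×3 to match 3 N2O3(g) in the target): (-3)·(+83.7) = -251.1 kJ/mol
eq. 3 × 2 (scale by 2 for the 2 N2H4(l)): (2)·(-534.2) = -1068.4 kJ/mol
ΔH°rxn = (3)·(+33.2) + (-3)·(+83.7) + (2)·(-534.2) = -1219.9 kJ/mol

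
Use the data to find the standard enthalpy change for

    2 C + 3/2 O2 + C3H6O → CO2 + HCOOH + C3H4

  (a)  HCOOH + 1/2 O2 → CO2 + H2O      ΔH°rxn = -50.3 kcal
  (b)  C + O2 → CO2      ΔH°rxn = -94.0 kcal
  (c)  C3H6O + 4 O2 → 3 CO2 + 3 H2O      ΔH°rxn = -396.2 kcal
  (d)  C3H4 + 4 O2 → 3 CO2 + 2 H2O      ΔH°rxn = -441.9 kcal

ΔH°rxn = -92.0 kcal

(a) reversed: +50.3 kcal
(b) × 2: (2)·(-94.0) = -188.0 kcal
(c) as written: -396.2 kcal
(d) reversed: +441.9 kcal
Combining the equations, ΔH°rxn = (-1)·(-50.3) + (2)·(-94.0) + (1)·(-396.2) + (-1)·(-441.9) = -92.0 kcal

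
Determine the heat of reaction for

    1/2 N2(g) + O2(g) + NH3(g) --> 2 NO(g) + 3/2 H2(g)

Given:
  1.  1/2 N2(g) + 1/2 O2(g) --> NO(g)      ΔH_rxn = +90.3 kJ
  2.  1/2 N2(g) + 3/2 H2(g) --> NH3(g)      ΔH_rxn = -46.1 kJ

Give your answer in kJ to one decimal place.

eq. 1 × 2: (2)·(+90.3) = +180.6 kJ
eq. 2 reversed: +46.1 kJ
ΔH_rxn = (+180.6) + (+46.1) = 226.7 kJ

ΔH_rxn = 226.7 kJ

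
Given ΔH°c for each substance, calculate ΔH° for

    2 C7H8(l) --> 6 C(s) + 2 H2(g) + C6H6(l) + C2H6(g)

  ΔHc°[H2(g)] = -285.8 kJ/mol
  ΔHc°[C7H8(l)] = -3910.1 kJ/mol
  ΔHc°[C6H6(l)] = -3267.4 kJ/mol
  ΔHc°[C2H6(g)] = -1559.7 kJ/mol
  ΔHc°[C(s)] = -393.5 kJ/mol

ΔH° = -60.5 kJ/mol

With combustion enthalpies, reactants minus products:
= [2·(-3910.1)] − [6·(-393.5) + 2·(-285.8) + 1·(-3267.4) + 1·(-1559.7)]
= -60.5 kJ/mol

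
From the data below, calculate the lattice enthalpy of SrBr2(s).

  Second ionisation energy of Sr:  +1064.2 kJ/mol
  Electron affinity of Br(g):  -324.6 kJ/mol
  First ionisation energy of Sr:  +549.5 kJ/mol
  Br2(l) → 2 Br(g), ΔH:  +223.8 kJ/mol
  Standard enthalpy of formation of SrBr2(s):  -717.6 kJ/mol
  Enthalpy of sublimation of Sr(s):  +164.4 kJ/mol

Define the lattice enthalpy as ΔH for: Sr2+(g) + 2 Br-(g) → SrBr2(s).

ΔHf° = 1·ΔHsub + 1·(ΣIE) + 1·D(Br2) + 2·EA + U
-717.6 = 1·(+164.4) + 1·(+1613.7) + 1·(+223.8) + 2·(-324.6) + U
U = -717.6 − (+1352.7) = -2070.3 kJ/mol

U = -2070.3 kJ/mol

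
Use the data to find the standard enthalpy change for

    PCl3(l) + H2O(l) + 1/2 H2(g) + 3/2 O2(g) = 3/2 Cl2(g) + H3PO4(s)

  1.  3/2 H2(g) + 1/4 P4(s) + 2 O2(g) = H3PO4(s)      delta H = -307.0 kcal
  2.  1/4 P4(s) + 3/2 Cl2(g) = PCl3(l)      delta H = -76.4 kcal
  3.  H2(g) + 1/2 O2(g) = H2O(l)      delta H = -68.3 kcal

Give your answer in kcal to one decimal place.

eq. 1 as written (H3PO4(s) already on the product side): -307.0 kcal
eq. 2 reversed (PCl3(l) must end up as a reactant): +76.4 kcal
eq. 3 reversed (reverse to put H2O(l) on the reactant side): +68.3 kcal
Since enthalpy is a state function, delta H = (1)·(-307.0) + (-1)·(-76.4) + (-1)·(-68.3) = -162.3 kcal

delta H = -162.3 kcal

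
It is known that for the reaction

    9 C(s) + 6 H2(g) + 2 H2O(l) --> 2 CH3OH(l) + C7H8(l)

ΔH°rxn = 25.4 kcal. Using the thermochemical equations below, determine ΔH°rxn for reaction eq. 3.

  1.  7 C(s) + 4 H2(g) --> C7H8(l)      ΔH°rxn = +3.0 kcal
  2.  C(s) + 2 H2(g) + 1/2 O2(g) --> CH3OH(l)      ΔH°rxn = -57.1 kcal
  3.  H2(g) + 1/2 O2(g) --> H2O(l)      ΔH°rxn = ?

ΔH°rxn = -68.3 kcal

eq. 1 as written (C7H8(l) already on the product side): +3.0 kcal
eq. 2 × 2 (×2 to match 2 CH3OH(l) in the target): (2)·(-57.1) = -114.2 kcal
eq. 3 reversed and × 2 (H2O(l) must end up as a reactant; scale by 2 for the 2 H2O(l)): contributes −2·x
+25.4 = (+3.0) + (-114.2) − 2·x
x = (+25.4 − (-111.2)) / (-2) = -68.3 kcal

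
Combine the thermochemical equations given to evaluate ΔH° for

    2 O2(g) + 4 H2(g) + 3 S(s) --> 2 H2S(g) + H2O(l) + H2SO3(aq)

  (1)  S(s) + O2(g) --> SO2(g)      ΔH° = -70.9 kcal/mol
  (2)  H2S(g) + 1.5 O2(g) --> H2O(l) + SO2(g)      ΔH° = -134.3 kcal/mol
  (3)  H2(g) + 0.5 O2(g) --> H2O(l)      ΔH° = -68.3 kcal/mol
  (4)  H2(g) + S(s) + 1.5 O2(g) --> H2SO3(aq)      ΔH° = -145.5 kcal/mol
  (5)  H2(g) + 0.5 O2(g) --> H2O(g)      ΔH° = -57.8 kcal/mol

ΔH° = -223.6 kcal/mol

(1) × 2: (2)·(-70.9) = -141.8 kcal/mol
(2) reversed and × 2: (-2)·(-134.3) = +268.6 kcal/mol
(3) × 3: (3)·(-68.3) = -204.9 kcal/mol
(4) as written: -145.5 kcal/mol
(5): not needed.
ΔH° = (2)·(-70.9) + (-2)·(-134.3) + (3)·(-68.3) + (1)·(-145.5) = -223.6 kcal/mol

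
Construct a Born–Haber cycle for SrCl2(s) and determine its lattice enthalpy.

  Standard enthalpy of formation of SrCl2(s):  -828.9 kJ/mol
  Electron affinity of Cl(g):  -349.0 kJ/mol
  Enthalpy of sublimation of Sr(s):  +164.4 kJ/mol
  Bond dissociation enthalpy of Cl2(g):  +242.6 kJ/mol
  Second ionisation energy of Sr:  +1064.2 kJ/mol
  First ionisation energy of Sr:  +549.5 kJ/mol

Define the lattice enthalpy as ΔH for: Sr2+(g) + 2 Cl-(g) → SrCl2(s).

ΔHf° = 1·ΔHsub + 1·(ΣIE) + 1·D(Cl2) + 2·EA + U
-828.9 = 1·(+164.4) + 1·(+1613.7) + 1·(+242.6) + 2·(-349.0) + U
U = -828.9 − (+1322.7) = -2151.6 kJ/mol

U = -2151.6 kJ/mol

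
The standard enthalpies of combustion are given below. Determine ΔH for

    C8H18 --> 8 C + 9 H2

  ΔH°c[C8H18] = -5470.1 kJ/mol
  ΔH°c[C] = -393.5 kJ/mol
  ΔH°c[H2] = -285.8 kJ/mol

ΔH = 250.1 kJ/mol

Using ΔH = Σ nΔHc°(reactants) − Σ nΔHc°(products):
= [1·(-5470.1)] − [8·(-393.5) + 9·(-285.8)]
= 250.1 kJ/mol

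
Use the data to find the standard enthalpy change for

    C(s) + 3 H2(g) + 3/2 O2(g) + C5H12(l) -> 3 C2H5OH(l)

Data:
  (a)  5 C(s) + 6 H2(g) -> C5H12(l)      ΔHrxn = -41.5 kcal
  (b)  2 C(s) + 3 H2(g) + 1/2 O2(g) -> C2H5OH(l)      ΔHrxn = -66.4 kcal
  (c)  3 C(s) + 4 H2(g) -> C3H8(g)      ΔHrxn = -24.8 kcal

(a) reversed (reverse to put C5H12(l) on the reactant side): +41.5 kcal
(b) × 3 (scale by 3 for the 3 C2H5OH(l)): (3)·(-66.4) = -199.2 kcal
(c): not needed (C3H8(g) appears nowhere else).
ΔHrxn = (+41.5) + (-199.2) = -157.7 kcal

ΔHrxn = -157.7 kcal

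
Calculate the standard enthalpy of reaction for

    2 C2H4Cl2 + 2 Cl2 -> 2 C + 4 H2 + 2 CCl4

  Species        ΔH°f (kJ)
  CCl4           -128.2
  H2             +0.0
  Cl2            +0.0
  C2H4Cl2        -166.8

ΔH_rxn = 77.2 kJ

Products: 2·(+0.0) + 4·(+0.0) + 2·(-128.2) = -256.4
Reactants: 2·(-166.8) + 2·(+0.0) = -333.6
ΔH_rxn = (-256.4) − (-333.6) = 77.2 kJ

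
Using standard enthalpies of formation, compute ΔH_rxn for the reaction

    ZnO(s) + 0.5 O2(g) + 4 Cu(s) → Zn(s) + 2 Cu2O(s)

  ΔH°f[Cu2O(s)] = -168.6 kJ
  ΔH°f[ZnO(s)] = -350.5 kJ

Products: 1·(+0.0) + 2·(-168.6) = -337.2
Reactants: 1·(-350.5) + 1/2·(+0.0) + 4·(+0.0) = -350.5
ΔH_rxn = (-337.2) − (-350.5) = 13.3 kJ

ΔH_rxn = 13.3 kJ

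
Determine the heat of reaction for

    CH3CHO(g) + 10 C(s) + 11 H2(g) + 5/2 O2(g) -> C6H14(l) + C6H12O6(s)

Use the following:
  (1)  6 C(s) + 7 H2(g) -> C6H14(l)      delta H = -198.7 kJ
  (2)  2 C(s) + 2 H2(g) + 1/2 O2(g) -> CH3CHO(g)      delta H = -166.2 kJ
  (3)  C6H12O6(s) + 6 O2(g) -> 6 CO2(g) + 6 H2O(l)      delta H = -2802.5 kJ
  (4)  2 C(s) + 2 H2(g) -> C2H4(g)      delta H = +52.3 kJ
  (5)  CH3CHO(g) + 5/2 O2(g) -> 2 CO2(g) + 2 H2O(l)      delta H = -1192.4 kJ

(1) as written (C6H14(l) already on the product side): -198.7 kJ
(2) × 2: (2)·(-166.2) = -332.4 kJ
(3) reversed (C6H12O6(s) must end up as a product): +2802.5 kJ
(4): not needed (C2H4(g) appears nowhere else).
(5) × 3: (3)·(-1192.4) = -3577.2 kJ
Since enthalpy is a state function, delta H = (1)·(-198.7) + (2)·(-166.2) + (-1)·(-2802.5) + (3)·(-1192.4) = -1305.8 kJ

delta H = -1305.8 kJ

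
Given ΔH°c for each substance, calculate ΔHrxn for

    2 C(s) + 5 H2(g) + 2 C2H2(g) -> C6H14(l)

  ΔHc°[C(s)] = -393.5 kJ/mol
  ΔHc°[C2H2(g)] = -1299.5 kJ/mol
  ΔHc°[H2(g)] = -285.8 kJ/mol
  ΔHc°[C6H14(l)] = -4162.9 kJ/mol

ΔHrxn = -652.1 kJ/mol

With combustion enthalpies, reactants minus products:
= [2·(-393.5) + 5·(-285.8) + 2·(-1299.5)] − [1·(-4162.9)]
= -652.1 kJ/mol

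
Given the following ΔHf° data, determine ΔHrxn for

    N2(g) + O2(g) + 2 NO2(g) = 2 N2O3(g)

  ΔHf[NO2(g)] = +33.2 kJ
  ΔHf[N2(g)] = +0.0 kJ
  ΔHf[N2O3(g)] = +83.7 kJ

Products: 2·(+83.7) = +167.4
Reactants: 1·(+0.0) + 1·(+0.0) + 2·(+33.2) = +66.4
ΔHrxn = (+167.4) − (+66.4) = 101.0 kJ

ΔHrxn = 101.0 kJ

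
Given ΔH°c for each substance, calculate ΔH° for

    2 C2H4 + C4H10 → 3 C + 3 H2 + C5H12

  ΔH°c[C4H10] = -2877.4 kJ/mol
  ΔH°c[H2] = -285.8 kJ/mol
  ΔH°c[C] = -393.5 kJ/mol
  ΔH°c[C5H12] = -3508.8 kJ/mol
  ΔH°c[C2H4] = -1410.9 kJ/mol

ΔH° = -152.5 kJ/mol

With combustion enthalpies, reactants minus products:
= [2·(-1410.9) + 1·(-2877.4)] − [3·(-393.5) + 3·(-285.8) + 1·(-3508.8)]
= -152.5 kJ/mol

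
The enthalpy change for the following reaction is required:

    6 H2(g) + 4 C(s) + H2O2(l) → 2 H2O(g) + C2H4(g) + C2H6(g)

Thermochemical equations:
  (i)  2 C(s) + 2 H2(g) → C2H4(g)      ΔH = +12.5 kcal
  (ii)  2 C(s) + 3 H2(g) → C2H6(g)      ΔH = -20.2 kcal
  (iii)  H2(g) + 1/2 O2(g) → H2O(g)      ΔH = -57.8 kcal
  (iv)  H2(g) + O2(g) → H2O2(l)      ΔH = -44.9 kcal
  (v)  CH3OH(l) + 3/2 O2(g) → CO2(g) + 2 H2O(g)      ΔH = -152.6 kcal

(i) as written: +12.5 kcal
(ii) as written: -20.2 kcal
(iii) × 2: (2)·(-57.8) = -115.6 kcal
(iv) reversed: +44.9 kcal
(v): not needed.
Combining the equations, ΔH = (1)·(+12.5) + (1)·(-20.2) + (2)·(-57.8) + (-1)·(-44.9) = -78.4 kcal

ΔH = -78.4 kcal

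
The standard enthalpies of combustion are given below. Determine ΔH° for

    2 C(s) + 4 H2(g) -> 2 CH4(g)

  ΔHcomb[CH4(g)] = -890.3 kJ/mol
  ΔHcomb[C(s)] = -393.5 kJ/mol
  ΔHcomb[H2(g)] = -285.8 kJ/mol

With combustion enthalpies, reactants minus products:
= [2·(-393.5) + 4·(-285.8)] − [2·(-890.3)]
= -149.6 kJ/mol

ΔH° = -149.6 kJ/mol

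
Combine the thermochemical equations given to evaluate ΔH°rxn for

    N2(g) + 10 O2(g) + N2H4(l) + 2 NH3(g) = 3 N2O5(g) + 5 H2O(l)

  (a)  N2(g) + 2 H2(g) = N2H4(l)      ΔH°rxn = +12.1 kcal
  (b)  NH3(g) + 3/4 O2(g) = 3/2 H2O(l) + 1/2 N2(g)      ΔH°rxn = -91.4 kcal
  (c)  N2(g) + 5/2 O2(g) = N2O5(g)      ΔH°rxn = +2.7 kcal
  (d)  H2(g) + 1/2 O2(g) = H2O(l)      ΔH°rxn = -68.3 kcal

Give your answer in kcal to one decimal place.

ΔH°rxn = -323.4 kcal

(a) reversed: -12.1 kcal
(b) × 2: (2)·(-91.4) = -182.8 kcal
(c) × 3: (3)·(+2.7) = +8.1 kcal
(d) × 2: (2)·(-68.3) = -136.6 kcal
Since enthalpy is a state function, ΔH°rxn = (-12.1) + (-182.8) + (+8.1) + (-136.6) = -323.4 kcal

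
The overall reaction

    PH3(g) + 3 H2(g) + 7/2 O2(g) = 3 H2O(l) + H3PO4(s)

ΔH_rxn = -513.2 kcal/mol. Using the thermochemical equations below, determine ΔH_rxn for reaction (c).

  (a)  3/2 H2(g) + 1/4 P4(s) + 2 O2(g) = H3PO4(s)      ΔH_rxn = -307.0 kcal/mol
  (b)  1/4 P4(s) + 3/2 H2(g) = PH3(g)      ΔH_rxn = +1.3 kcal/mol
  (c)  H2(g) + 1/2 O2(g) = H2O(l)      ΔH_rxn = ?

ΔH_rxn = -68.3 kcal/mol

(a) as written: -307.0 kcal/mol
(b) reversed: -1.3 kcal/mol
(c) × 3: contributes 3·x
-513.2 = (-307.0) + (-1.3) + 3·x
x = (-513.2 − (-308.3)) / (3) = -68.3 kcal/mol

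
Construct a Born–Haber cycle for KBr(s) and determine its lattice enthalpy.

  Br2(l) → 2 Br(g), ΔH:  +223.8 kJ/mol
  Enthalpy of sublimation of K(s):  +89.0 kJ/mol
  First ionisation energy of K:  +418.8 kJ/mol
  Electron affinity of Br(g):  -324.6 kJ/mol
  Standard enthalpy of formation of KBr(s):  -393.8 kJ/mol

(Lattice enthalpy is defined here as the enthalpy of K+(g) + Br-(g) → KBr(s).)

U = -688.9 kJ/mol

ΔHf° = 1·ΔHsub + 1·(ΣIE) + 1/2·D(Br2) + 1·EA + U
-393.8 = 1·(+89.0) + 1·(+418.8) + 1/2·(+223.8) + 1·(-324.6) + U
U = -393.8 − (+295.1) = -688.9 kJ/mol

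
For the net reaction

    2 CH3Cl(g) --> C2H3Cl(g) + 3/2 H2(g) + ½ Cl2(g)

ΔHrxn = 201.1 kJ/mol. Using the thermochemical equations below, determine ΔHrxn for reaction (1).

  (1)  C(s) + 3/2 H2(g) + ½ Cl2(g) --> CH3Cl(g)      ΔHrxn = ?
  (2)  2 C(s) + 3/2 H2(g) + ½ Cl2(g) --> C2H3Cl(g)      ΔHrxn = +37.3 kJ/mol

(1) reversed and × 2: contributes −2·x
(2) as written: +37.3 kJ/mol
+201.1 = (+37.3) − 2·x
x = (+201.1 − (+37.3)) / (-2) = -81.9 kJ/mol

ΔHrxn = -81.9 kJ/mol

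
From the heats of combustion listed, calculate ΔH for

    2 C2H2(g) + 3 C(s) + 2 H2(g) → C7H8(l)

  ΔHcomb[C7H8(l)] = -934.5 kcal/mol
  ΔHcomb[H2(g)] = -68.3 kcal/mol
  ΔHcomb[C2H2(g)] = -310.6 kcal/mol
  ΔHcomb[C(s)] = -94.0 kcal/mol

Using ΔH = Σ nΔHc°(reactants) − Σ nΔHc°(products):
= [2·(-310.6) + 3·(-94.0) + 2·(-68.3)] − [1·(-934.5)]
= -105.3 kcal/mol

ΔH = -105.3 kcal/mol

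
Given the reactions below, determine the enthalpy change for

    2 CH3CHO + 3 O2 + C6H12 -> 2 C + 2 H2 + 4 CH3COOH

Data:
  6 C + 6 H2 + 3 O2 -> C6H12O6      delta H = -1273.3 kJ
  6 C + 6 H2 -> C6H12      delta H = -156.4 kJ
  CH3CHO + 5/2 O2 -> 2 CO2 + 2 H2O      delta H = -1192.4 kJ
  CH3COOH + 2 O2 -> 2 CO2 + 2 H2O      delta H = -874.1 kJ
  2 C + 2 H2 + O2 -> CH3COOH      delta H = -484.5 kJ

delta H = -1449.2 kJ

equation 1: not needed.
equation 2 reversed: +156.4 kJ
equation 3 × 2: (2)·(-1192.4) = -2384.8 kJ
equation 4 reversed and × 2: (-2)·(-874.1) = +1748.2 kJ
equation 5 × 2: (2)·(-484.5) = -969.0 kJ
delta H = (+156.4) + (-2384.8) + (+1748.2) + (-969.0) = -1449.2 kJ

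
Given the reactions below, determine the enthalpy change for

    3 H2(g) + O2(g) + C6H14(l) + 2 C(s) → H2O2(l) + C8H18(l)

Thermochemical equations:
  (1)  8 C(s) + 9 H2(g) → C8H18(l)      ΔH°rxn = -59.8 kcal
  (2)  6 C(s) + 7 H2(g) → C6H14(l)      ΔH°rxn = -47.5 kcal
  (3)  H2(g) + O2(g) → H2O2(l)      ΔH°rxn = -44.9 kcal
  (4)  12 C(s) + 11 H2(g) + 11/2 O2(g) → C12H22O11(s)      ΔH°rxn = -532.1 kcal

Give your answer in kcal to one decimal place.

ΔH°rxn = -57.2 kcal

(1) as written (C8H18(l) already on the product side): -59.8 kcal
(2) reversed (reverse to put C6H14(l) on the reactant side): +47.5 kcal
(3) as written (H2O2(l) already on the product side): -44.9 kcal
(4): not needed (C12H22O11(s) appears nowhere else).
ΔH°rxn = (-59.8) + (+47.5) + (-44.9) = -57.2 kcal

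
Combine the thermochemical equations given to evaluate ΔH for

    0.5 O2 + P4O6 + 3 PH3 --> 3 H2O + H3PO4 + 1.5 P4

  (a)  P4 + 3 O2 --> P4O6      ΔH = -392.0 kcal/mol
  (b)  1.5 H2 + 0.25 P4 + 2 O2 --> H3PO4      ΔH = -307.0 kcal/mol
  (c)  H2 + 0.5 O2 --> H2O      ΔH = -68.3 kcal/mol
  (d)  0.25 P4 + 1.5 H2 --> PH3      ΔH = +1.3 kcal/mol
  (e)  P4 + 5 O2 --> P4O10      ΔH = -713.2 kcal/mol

ΔH = -123.8 kcal/mol

(a) reversed (reverse to put P4O6 on the reactant side): +392.0 kcal/mol
(b) as written (H3PO4 already on the product side): -307.0 kcal/mol
(c) × 3 (×3 to match 3 H2O in the target): (3)·(-68.3) = -204.9 kcal/mol
(d) reversed and × 3 (reverse to put PH3 on the reactant side; scale by 3 for the 3 PH3): (-3)·(+1.3) = -3.9 kcal/mol
(e): not needed (P4O10 appears nowhere else).
ΔH = (+392.0) + (-307.0) + (-204.9) + (-3.9) = -123.8 kcal/mol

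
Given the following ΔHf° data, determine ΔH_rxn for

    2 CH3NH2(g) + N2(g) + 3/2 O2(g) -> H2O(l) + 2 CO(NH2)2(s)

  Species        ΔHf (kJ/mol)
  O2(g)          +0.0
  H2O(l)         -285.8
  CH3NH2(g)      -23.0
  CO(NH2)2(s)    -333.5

Products: 1·(-285.8) + 2·(-333.5) = -952.8
Reactants: 2·(-23.0) + 1·(+0.0) + 3/2·(+0.0) = -46.0
ΔH_rxn = (-952.8) − (-46.0) = -906.8 kJ/mol

ΔH_rxn = -906.8 kJ/mol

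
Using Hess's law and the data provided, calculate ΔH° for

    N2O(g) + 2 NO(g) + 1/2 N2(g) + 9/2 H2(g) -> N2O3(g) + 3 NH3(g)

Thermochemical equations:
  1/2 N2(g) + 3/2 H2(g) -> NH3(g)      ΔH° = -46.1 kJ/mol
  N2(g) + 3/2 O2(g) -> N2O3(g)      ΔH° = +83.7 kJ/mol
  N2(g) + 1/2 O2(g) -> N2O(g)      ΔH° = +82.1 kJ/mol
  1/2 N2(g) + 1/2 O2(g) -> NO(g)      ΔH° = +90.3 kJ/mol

ΔH° = -317.3 kJ/mol

equation 1 × 3 (×3 to match 3 NH3(g) in the target): (3)·(-46.1) = -138.3 kJ/mol
equation 2 as written (N2O3(g) already on the product side): +83.7 kJ/mol
equation 3 reversed (reverse to put N2O(g) on the reactant side): -82.1 kJ/mol
equation 4 reversed and × 2 (reverse to put NO(g) on the reactant side; ×2 to match 2 NO(g) in the target): (-2)·(+90.3) = -180.6 kJ/mol
ΔH° = (-138.3) + (+83.7) + (-82.1) + (-180.6) = -317.3 kJ/mol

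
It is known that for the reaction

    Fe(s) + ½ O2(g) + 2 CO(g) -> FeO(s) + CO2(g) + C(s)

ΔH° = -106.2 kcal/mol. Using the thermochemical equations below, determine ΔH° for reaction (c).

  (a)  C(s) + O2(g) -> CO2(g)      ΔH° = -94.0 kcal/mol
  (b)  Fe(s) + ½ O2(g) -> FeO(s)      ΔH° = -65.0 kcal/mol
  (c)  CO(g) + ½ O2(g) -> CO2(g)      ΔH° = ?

ΔH° = -67.6 kcal/mol

(a) reversed (C(s) must end up as a product): +94.0 kcal/mol
(b) as written (FeO(s) already on the product side): -65.0 kcal/mol
(c) × 2 (×2 to match 2 CO(g) in the target): contributes 2·x
-106.2 = (+94.0) + (-65.0) + 2·x
x = (-106.2 − (+29.0)) / (2) = -67.6 kcal/mol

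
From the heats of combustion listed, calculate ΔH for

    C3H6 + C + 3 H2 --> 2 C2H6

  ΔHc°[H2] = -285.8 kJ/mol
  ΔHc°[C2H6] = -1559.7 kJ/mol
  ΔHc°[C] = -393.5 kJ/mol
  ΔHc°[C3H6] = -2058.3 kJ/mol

With combustion enthalpies, reactants minus products:
= [1·(-2058.3) + 1·(-393.5) + 3·(-285.8)] − [2·(-1559.7)]
= -189.8 kJ/mol

ΔH = -189.8 kJ/mol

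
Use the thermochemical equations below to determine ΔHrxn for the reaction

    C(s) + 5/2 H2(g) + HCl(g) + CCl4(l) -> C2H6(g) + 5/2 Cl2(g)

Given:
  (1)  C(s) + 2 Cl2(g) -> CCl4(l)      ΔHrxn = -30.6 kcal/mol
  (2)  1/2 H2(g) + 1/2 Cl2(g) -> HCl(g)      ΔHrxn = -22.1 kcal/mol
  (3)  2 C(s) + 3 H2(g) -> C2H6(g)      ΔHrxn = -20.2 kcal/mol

(1) reversed (CCl4(l) must end up as a reactant): +30.6 kcal/mol
(2) reversed (reverse to put HCl(g) on the reactant side): +22.1 kcal/mol
(3) as written (C2H6(g) already on the product side): -20.2 kcal/mol
Summing the manipulated equations, ΔHrxn = (+30.6) + (+22.1) + (-20.2) = 32.5 kcal/mol

ΔHrxn = 32.5 kcal/mol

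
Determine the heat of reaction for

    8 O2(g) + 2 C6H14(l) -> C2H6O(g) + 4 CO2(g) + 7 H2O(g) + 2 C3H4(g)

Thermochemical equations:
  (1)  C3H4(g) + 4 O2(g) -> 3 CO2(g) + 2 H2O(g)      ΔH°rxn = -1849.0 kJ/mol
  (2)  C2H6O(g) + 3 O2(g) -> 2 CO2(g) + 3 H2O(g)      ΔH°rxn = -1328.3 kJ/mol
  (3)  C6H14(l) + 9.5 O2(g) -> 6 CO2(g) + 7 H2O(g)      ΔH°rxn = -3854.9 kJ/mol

(1) reversed and × 2: (-2)·(-1849.0) = +3698.0 kJ/mol
(2) reversed: +1328.3 kJ/mol
(3) × 2: (2)·(-3854.9) = -7709.8 kJ/mol
By Hess's law, ΔH°rxn = (+3698.0) + (+1328.3) + (-7709.8) = -2683.5 kJ/mol

ΔH°rxn = -2683.5 kJ/mol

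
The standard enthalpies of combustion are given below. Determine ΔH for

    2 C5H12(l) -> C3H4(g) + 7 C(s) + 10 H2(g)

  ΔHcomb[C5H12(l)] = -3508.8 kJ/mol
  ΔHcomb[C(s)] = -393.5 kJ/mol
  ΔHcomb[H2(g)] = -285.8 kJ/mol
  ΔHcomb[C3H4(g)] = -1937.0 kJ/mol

ΔH = 531.9 kJ/mol

Using ΔH = Σ nΔHc°(reactants) − Σ nΔHc°(products):
= [2·(-3508.8)] − [1·(-1937.0) + 7·(-393.5) + 10·(-285.8)]
= 531.9 kJ/mol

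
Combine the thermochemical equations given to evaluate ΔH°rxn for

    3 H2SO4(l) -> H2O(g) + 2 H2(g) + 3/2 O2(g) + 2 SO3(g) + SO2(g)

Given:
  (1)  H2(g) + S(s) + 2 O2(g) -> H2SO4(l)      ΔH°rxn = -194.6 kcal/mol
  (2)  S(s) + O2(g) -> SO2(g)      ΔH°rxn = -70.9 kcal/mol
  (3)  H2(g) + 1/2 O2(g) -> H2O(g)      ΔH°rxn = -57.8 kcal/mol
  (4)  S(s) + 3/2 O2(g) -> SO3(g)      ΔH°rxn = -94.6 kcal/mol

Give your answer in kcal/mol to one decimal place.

(1) reversed and × 3 (H2SO4(l) must end up as a reactant; ×3 to match 3 H2SO4(l) in the target): (-3)·(-194.6) = +583.8 kcal/mol
(2) as written (SO2(g) already on the product side): -70.9 kcal/mol
(3) as written (H2O(g) already on the product side): -57.8 kcal/mol
(4) × 2 (×2 to match 2 SO3(g) in the target): (2)·(-94.6) = -189.2 kcal/mol
Since enthalpy is a state function, ΔH°rxn = (+583.8) + (-70.9) + (-57.8) + (-189.2) = 265.9 kcal/mol

ΔH°rxn = 265.9 kcal/mol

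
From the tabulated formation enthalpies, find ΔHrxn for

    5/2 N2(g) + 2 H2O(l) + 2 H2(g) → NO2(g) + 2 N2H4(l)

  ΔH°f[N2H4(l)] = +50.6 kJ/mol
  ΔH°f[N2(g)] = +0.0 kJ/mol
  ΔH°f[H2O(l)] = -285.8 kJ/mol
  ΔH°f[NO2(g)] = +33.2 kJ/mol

Products: 1·(+33.2) + 2·(+50.6) = +134.4
Reactants: 5/2·(+0.0) + 2·(-285.8) + 2·(+0.0) = -571.6
ΔHrxn = (+134.4) − (-571.6) = 706.0 kJ/mol

ΔHrxn = 706.0 kJ/mol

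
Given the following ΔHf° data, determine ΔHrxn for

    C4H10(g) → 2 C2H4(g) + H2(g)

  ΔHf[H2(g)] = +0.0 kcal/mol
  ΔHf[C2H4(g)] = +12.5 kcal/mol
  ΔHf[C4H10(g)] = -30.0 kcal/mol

ΔH°rxn = Σ nΔHf°(products) − Σ nΔHf°(reactants).
Products: 2·(+12.5) + 1·(+0.0) = +25.0
Reactants: 1·(-30.0) = -30.0
ΔHrxn = (+25.0) − (-30.0) = 55.0 kcal/mol

ΔHrxn = 55.0 kcal/mol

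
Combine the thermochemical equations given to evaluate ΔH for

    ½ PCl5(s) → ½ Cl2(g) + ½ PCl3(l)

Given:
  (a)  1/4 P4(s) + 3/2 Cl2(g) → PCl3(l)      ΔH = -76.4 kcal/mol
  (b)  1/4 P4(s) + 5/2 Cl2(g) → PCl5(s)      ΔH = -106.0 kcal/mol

ΔH = 14.8 kcal/mol

(a) × 1/2 (scale by 1/2 for the 1/2 PCl3(l)): (1/2)·(-76.4) = -38.2 kcal/mol
(b) reversed and × 1/2 (reverse to put PCl5(s) on the reactant side; ×1/2 to match 1/2 PCl5(s) in the target): (-1/2)·(-106.0) = +53.0 kcal/mol
ΔH = (1/2)·(-76.4) + (-1/2)·(-106.0) = 14.8 kcal/mol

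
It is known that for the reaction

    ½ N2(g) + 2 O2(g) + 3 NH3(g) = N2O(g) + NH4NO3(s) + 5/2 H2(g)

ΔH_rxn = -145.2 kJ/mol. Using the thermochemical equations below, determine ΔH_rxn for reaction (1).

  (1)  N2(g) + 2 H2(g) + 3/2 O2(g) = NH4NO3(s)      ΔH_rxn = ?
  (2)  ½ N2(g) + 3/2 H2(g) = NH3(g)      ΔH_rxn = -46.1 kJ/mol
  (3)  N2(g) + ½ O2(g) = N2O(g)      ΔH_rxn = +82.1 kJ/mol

ΔH_rxn = -365.6 kJ/mol

(1) as written: contributes x
(2) reversed and × 3: (-3)·(-46.1) = +138.3 kJ/mol
(3) as written: +82.1 kJ/mol
-145.2 = (+138.3) + (+82.1) + x
x = (-145.2 − (+220.4)) / (1) = -365.6 kJ/mol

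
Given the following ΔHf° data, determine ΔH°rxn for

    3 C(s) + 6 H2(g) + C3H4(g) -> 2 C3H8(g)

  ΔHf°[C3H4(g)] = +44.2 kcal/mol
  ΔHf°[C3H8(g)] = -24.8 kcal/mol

ΔH°rxn = -93.8 kcal/mol

ΔH°rxn = Σ nΔHf°(products) − Σ nΔHf°(reactants).
Products: 2·(-24.8) = -49.6
Reactants: 3·(+0.0) + 6·(+0.0) + 1·(+44.2) = +44.2
ΔH°rxn = (-49.6) − (+44.2) = -93.8 kcal/mol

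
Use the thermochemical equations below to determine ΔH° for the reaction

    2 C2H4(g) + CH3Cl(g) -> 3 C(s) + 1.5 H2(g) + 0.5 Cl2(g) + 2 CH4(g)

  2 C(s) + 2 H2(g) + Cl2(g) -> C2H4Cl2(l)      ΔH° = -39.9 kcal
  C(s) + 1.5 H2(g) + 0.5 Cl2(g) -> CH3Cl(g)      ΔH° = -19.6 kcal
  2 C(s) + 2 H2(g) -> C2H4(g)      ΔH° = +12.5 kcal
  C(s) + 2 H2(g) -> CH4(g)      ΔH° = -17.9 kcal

ΔH° = -41.2 kcal

equation 1: not needed (C2H4Cl2(l) appears nowhere else).
equation 2 reversed (reverse to put CH3Cl(g) on the reactant side): +19.6 kcal
equation 3 reversed and × 2 (C2H4(g) must end up as a reactant; scale by 2 for the 2 C2H4(g)): (-2)·(+12.5) = -25.0 kcal
equation 4 × 2 (×2 to match 2 CH4(g) in the target): (2)·(-17.9) = -35.8 kcal
Summing the manipulated equations, ΔH° = (-1)·(-19.6) + (-2)·(+12.5) + (2)·(-17.9) = -41.2 kcal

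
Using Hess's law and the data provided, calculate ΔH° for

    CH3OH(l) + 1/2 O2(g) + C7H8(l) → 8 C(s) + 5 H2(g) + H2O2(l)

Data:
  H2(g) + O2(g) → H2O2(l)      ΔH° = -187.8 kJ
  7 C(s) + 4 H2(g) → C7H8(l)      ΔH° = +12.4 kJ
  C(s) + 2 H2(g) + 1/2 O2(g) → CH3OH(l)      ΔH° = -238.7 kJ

ΔH° = 38.5 kJ

equation 1 as written: -187.8 kJ
equation 2 reversed: -12.4 kJ
equation 3 reversed: +238.7 kJ
ΔH° = (1)·(-187.8) + (-1)·(+12.4) + (-1)·(-238.7) = 38.5 kJ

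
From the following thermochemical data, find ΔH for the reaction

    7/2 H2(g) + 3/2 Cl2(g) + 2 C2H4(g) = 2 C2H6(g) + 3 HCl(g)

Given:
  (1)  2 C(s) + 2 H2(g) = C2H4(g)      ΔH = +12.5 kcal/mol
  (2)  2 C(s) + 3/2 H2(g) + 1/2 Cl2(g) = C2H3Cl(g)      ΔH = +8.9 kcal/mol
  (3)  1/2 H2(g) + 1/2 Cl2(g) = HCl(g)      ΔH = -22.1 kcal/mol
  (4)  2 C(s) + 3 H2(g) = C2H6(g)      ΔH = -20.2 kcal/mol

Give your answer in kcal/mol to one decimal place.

(1) reversed and × 2: (-2)·(+12.5) = -25.0 kcal/mol
(2): not needed.
(3) × 3: (3)·(-22.1) = -66.3 kcal/mol
(4) × 2: (2)·(-20.2) = -40.4 kcal/mol
Since enthalpy is a state function, ΔH = (-2)·(+12.5) + (3)·(-22.1) + (2)·(-20.2) = -131.7 kcal/mol

ΔH = -131.7 kcal/mol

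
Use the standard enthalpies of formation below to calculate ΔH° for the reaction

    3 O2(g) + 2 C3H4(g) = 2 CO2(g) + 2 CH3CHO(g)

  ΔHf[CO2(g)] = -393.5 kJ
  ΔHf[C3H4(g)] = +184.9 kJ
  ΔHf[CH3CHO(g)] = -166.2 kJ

ΔH° = -1489.2 kJ

Products: 2·(-393.5) + 2·(-166.2) = -1119.4
Reactants: 3·(+0.0) + 2·(+184.9) = +369.8
ΔH° = (-1119.4) − (+369.8) = -1489.2 kJ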